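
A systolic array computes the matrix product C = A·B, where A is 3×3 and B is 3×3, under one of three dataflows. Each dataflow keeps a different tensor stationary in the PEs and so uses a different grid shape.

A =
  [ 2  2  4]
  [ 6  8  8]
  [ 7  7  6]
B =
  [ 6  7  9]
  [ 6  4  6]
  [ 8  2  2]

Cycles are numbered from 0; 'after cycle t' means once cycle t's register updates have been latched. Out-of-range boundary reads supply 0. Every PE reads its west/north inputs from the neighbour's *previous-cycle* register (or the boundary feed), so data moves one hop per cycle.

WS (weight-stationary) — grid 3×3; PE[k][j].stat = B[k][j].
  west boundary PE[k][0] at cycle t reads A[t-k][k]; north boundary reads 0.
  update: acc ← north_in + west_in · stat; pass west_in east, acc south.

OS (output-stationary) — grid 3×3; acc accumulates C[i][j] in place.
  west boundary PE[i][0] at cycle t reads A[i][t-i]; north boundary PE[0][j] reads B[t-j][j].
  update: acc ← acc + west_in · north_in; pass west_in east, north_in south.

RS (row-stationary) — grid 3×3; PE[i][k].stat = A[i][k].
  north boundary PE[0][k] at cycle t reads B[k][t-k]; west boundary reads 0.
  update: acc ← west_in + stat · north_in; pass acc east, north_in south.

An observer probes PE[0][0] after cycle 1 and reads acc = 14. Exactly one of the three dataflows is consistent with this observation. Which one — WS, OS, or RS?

WS (3×3 grid), PE[0][0]:
  @0  [0,0]  acc 12  |  →2  ↓12
  @1  [0,0]  acc 36  |  →6  ↓36
OS (3×3 grid), PE[0][0]:
  @0  [0,0]  acc 12  |  →2  ↓6
  @1  [0,0]  acc 24  |  →2  ↓6
RS (3×3 grid), PE[0][0]:
  @0  [0,0]  acc 12  |  →12  ↓6
  @1  [0,0]  acc 14  |  →14  ↓7

dataflow = RS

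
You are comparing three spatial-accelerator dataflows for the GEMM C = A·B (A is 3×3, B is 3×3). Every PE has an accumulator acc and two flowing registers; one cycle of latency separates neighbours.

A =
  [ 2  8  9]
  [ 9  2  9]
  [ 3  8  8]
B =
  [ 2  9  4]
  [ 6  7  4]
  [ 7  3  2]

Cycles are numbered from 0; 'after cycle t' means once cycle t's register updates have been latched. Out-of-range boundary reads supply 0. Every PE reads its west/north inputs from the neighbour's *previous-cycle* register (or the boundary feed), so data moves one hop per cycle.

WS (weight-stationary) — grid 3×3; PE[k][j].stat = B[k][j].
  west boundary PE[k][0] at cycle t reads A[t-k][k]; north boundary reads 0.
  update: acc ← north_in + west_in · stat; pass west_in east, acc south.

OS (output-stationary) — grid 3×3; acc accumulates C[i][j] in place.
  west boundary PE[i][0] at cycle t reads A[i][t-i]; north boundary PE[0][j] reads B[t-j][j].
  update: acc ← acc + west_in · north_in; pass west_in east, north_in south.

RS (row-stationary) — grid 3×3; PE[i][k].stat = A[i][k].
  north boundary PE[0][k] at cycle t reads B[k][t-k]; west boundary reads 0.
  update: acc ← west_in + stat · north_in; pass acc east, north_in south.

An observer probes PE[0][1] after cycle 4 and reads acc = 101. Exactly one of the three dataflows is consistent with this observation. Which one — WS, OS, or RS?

dataflow = OS

Under WS (3×3), PE[0][1]:
  cycle 0: PE[0][1] → acc 0, east 0, south 0
  cycle 1: PE[0][1] → acc 18, east 2, south 18
  cycle 2: PE[0][1] → acc 81, east 9, south 81
  cycle 3: PE[0][1] → acc 27, east 3, south 27
  cycle 4: PE[0][1] → acc 0, east 0, south 0
Under OS (3×3), PE[0][1]:
  cycle 0: PE[0][1] → acc 0, east 0, south 0
  cycle 1: PE[0][1] → acc 18, east 2, south 9
  cycle 2: PE[0][1] → acc 74, east 8, south 7
  cycle 3: PE[0][1] → acc 101, east 9, south 3
  cycle 4: PE[0][1] → acc 101, east 0, south 0
Under RS (3×3), PE[0][1]:
  cycle 0: PE[0][1] → acc 0, east 0, south 0
  cycle 1: PE[0][1] → acc 52, east 52, south 6
  cycle 2: PE[0][1] → acc 74, east 74, south 7
  cycle 3: PE[0][1] → acc 40, east 40, south 4
  cycle 4: PE[0][1] → acc 0, east 0, south 0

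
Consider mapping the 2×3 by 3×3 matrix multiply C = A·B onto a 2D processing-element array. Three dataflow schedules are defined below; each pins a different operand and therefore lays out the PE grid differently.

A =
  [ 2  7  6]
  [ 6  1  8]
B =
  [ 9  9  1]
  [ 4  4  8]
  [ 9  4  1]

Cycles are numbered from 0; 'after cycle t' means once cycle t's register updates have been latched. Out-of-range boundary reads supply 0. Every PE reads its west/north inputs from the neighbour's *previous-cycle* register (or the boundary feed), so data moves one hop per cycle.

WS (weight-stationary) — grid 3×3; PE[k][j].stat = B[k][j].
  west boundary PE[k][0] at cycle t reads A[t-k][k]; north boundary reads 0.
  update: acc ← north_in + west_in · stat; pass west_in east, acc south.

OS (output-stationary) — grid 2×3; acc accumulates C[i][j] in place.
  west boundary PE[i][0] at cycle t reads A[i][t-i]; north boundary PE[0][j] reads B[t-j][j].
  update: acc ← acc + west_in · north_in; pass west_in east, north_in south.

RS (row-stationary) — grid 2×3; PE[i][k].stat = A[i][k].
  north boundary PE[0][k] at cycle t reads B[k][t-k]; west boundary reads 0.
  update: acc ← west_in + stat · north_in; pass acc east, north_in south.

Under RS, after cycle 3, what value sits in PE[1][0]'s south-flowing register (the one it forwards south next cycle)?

RS on a 2×3 grid — tracing PE[1][0] and its feeders:
  cycle 0: PE[0][0] → acc 18, east 18, south 9
  cycle 0: PE[1][0] → acc 0, east 0, south 0
  cycle 1: PE[0][0] → acc 18, east 18, south 9
  cycle 1: PE[1][0] → acc 54, east 54, south 9
  cycle 2: PE[0][0] → acc 2, east 2, south 1
  cycle 2: PE[1][0] → acc 54, east 54, south 9
  cycle 3: PE[0][0] → acc 0, east 0, south 0
  cycle 3: PE[1][0] → acc 6, east 6, south 1

register = 1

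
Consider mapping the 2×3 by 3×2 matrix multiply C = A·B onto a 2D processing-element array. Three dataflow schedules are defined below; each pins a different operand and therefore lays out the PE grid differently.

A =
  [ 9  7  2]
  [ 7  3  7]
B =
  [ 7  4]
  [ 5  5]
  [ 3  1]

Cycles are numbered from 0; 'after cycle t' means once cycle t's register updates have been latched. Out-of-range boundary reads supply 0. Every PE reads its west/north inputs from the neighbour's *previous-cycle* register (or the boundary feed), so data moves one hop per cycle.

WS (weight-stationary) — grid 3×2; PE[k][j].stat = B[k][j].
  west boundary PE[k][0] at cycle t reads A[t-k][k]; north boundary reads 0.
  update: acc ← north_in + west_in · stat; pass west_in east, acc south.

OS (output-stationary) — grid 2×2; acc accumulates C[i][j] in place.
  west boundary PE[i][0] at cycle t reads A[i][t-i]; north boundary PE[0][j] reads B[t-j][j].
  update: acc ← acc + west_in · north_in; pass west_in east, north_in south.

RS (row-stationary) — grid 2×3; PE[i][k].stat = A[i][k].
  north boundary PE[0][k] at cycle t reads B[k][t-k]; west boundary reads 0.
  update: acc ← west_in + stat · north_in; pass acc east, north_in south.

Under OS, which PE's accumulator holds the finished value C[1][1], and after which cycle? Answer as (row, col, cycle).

(row, col, cycle) = (1, 1, 4)

OS: C[1][1] accumulates in PE[1][1]:
  t=0 PE[1][1]: acc=0 h=0 v=0
  t=1 PE[1][1]: acc=0 h=0 v=0
  t=2 PE[1][1]: acc=28 h=7 v=4
  t=3 PE[1][1]: acc=43 h=3 v=5
  t=4 PE[1][1]: acc=50 h=7 v=1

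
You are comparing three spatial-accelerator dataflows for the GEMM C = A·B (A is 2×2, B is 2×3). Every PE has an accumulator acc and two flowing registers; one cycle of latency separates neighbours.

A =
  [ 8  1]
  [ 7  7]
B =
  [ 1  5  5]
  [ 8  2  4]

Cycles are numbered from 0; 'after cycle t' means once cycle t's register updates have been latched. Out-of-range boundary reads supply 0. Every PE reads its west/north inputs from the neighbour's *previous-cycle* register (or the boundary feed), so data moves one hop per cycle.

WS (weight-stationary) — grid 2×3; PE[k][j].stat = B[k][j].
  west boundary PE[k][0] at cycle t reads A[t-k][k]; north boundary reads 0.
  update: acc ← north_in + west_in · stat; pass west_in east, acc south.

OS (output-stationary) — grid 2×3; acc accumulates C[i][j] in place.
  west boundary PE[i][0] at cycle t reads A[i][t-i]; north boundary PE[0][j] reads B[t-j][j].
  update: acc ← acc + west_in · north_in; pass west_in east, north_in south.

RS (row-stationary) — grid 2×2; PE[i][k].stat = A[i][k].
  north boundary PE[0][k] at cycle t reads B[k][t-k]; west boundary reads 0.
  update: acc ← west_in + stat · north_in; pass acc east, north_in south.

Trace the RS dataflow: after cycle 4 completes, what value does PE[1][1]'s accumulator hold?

RS on a 2×2 grid — tracing PE[1][1] and its feeders:
  step 0 · PE0,1: acc=0; fwd→0 fwd↓0
  step 0 · PE1,0: acc=0; fwd→0 fwd↓0
  step 0 · PE1,1: acc=0; fwd→0 fwd↓0
  step 1 · PE0,1: acc=16; fwd→16 fwd↓8
  step 1 · PE1,0: acc=7; fwd→7 fwd↓1
  step 1 · PE1,1: acc=0; fwd→0 fwd↓0
  step 2 · PE0,1: acc=42; fwd→42 fwd↓2
  step 2 · PE1,0: acc=35; fwd→35 fwd↓5
  step 2 · PE1,1: acc=63; fwd→63 fwd↓8
  step 3 · PE0,1: acc=44; fwd→44 fwd↓4
  step 3 · PE1,0: acc=35; fwd→35 fwd↓5
  step 3 · PE1,1: acc=49; fwd→49 fwd↓2
  step 4 · PE0,1: acc=0; fwd→0 fwd↓0
  step 4 · PE1,0: acc=0; fwd→0 fwd↓0
  step 4 · PE1,1: acc=63; fwd→63 fwd↓4

PE[1][1].acc = 63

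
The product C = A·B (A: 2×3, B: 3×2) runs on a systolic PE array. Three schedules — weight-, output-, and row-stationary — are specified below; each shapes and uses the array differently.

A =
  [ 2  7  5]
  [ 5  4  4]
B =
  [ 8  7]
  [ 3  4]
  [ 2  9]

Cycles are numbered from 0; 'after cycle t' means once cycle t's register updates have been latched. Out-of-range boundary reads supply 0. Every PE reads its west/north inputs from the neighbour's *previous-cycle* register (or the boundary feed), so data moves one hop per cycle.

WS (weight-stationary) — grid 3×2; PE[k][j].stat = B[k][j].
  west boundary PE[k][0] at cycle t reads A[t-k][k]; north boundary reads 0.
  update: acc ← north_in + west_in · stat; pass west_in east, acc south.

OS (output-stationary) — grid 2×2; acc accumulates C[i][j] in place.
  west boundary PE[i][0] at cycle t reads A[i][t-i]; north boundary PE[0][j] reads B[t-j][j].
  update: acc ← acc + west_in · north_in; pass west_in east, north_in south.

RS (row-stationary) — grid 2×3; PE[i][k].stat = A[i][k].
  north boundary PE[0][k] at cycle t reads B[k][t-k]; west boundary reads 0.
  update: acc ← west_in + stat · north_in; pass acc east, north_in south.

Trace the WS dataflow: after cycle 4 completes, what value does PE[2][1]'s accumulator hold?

WS (3×2). Following PE[2][1] plus its west/north inputs:
  [0] (1,1) acc=0 (h:0 v:0)
  [0] (2,0) acc=0 (h:0 v:0)
  [0] (2,1) acc=0 (h:0 v:0)
  [1] (1,1) acc=0 (h:0 v:0)
  [1] (2,0) acc=0 (h:0 v:0)
  [1] (2,1) acc=0 (h:0 v:0)
  [2] (1,1) acc=42 (h:7 v:42)
  [2] (2,0) acc=47 (h:5 v:47)
  [2] (2,1) acc=0 (h:0 v:0)
  [3] (1,1) acc=51 (h:4 v:51)
  [3] (2,0) acc=60 (h:4 v:60)
  [3] (2,1) acc=87 (h:5 v:87)
  [4] (1,1) acc=0 (h:0 v:0)
  [4] (2,0) acc=0 (h:0 v:0)
  [4] (2,1) acc=87 (h:4 v:87)

PE[2][1].acc = 87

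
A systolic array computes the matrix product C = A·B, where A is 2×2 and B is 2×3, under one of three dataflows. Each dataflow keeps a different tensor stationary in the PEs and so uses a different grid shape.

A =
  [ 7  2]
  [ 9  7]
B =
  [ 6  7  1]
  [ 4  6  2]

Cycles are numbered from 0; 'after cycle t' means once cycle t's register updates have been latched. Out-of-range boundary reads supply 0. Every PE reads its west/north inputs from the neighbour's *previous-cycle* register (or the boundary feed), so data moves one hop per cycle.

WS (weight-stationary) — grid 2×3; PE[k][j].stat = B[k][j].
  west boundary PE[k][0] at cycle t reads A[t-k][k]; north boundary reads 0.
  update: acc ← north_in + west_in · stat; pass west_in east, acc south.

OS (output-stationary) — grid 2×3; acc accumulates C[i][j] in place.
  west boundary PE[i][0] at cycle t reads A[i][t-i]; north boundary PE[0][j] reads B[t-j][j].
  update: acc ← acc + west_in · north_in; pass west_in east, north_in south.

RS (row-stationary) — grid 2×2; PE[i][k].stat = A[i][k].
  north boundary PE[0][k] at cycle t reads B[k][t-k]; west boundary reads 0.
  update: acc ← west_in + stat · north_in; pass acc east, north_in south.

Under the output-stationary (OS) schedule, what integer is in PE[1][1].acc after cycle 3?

OS on a 2×3 grid — tracing PE[1][1] and its feeders:
  cycle 0: PE[0][1] → acc 0, east 0, south 0
  cycle 0: PE[1][0] → acc 0, east 0, south 0
  cycle 0: PE[1][1] → acc 0, east 0, south 0
  cycle 1: PE[0][1] → acc 49, east 7, south 7
  cycle 1: PE[1][0] → acc 54, east 9, south 6
  cycle 1: PE[1][1] → acc 0, east 0, south 0
  cycle 2: PE[0][1] → acc 61, east 2, south 6
  cycle 2: PE[1][0] → acc 82, east 7, south 4
  cycle 2: PE[1][1] → acc 63, east 9, south 7
  cycle 3: PE[0][1] → acc 61, east 0, south 0
  cycle 3: PE[1][0] → acc 82, east 0, south 0
  cycle 3: PE[1][1] → acc 105, east 7, south 6

PE[1][1].acc = 105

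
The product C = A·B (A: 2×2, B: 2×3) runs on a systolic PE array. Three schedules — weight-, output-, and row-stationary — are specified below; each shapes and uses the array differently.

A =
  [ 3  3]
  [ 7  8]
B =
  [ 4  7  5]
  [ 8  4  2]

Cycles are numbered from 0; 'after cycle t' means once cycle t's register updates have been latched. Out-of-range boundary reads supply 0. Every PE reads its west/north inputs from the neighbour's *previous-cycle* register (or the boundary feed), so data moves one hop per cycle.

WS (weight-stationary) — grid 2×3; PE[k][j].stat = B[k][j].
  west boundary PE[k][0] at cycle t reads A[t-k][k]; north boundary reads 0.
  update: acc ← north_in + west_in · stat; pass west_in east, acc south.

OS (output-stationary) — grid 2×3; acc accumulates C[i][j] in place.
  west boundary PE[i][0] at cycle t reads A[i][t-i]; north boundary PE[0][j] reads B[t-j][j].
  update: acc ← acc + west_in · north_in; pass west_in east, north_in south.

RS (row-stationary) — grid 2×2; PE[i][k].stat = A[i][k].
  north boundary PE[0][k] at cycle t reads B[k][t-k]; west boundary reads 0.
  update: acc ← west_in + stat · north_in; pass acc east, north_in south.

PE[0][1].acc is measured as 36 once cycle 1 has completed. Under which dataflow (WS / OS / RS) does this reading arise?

dataflow = RS

WS (2×3 grid), PE[0][1]:
  t=0 PE[0][1]: acc=0 h=0 v=0
  t=1 PE[0][1]: acc=21 h=3 v=21
OS (2×3 grid), PE[0][1]:
  t=0 PE[0][1]: acc=0 h=0 v=0
  t=1 PE[0][1]: acc=21 h=3 v=7
RS (2×2 grid), PE[0][1]:
  t=0 PE[0][1]: acc=0 h=0 v=0
  t=1 PE[0][1]: acc=36 h=36 v=8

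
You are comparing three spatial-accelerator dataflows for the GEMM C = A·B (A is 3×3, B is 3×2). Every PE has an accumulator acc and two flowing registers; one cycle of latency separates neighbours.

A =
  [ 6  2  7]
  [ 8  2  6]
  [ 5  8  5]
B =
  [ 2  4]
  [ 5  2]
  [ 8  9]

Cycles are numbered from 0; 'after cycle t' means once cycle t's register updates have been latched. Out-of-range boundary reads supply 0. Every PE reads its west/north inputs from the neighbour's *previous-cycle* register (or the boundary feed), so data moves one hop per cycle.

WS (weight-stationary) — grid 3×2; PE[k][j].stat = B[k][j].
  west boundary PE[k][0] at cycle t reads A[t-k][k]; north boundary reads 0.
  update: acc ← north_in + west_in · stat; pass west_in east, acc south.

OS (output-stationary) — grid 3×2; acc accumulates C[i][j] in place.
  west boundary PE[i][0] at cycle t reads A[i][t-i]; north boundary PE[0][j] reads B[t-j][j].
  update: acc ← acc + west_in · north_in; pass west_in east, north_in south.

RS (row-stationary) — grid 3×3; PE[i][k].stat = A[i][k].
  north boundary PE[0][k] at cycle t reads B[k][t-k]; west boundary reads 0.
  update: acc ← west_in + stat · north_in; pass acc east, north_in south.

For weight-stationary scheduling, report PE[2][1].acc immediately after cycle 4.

PE[2][1].acc = 90

WS (3×2). Following PE[2][1] plus its west/north inputs:
  after 0 — PE[1][1] acc=0, pass-E 0, pass-S 0
  after 0 — PE[2][0] acc=0, pass-E 0, pass-S 0
  after 0 — PE[2][1] acc=0, pass-E 0, pass-S 0
  after 1 — PE[1][1] acc=0, pass-E 0, pass-S 0
  after 1 — PE[2][0] acc=0, pass-E 0, pass-S 0
  after 1 — PE[2][1] acc=0, pass-E 0, pass-S 0
  after 2 — PE[1][1] acc=28, pass-E 2, pass-S 28
  after 2 — PE[2][0] acc=78, pass-E 7, pass-S 78
  after 2 — PE[2][1] acc=0, pass-E 0, pass-S 0
  after 3 — PE[1][1] acc=36, pass-E 2, pass-S 36
  after 3 — PE[2][0] acc=74, pass-E 6, pass-S 74
  after 3 — PE[2][1] acc=91, pass-E 7, pass-S 91
  after 4 — PE[1][1] acc=36, pass-E 8, pass-S 36
  after 4 — PE[2][0] acc=90, pass-E 5, pass-S 90
  after 4 — PE[2][1] acc=90, pass-E 6, pass-S 90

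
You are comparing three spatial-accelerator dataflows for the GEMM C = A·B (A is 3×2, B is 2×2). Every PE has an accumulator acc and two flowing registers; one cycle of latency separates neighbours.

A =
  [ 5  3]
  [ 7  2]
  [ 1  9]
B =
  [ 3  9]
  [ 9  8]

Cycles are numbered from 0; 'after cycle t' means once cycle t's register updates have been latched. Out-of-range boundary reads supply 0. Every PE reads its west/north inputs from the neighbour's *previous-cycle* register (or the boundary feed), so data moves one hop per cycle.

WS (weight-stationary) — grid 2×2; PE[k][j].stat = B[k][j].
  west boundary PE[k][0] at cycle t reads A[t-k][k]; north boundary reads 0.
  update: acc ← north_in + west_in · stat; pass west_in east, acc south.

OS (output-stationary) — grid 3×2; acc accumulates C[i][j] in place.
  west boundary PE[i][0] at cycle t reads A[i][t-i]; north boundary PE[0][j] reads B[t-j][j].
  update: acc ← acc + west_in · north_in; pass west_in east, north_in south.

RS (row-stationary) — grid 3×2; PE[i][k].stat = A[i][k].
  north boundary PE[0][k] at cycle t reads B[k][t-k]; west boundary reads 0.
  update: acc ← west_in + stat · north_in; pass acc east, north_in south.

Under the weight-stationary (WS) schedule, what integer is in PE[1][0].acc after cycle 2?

PE[1][0].acc = 39

WS on a 2×2 grid — tracing PE[1][0] and its feeders:
  after 0 — PE[0][0] acc=15, pass-E 5, pass-S 15
  after 0 — PE[1][0] acc=0, pass-E 0, pass-S 0
  after 1 — PE[0][0] acc=21, pass-E 7, pass-S 21
  after 1 — PE[1][0] acc=42, pass-E 3, pass-S 42
  after 2 — PE[0][0] acc=3, pass-E 1, pass-S 3
  after 2 — PE[1][0] acc=39, pass-E 2, pass-S 39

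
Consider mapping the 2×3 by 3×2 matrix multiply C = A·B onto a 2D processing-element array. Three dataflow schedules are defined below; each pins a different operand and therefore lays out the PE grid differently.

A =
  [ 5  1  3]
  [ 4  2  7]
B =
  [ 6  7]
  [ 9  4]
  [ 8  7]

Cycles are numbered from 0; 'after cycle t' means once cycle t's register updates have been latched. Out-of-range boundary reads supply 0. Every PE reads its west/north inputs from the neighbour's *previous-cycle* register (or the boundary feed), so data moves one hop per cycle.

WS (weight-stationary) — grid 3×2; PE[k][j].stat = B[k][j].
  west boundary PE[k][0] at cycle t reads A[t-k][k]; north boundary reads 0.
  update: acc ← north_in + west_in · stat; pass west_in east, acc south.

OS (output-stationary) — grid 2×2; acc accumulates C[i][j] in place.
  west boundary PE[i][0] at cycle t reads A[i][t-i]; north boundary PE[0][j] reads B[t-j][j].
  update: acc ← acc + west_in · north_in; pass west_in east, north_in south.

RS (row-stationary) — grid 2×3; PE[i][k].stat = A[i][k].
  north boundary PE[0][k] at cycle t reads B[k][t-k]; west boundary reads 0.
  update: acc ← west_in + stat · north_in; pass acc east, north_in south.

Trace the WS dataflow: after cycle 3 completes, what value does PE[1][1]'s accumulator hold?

PE[1][1].acc = 36

Tracing WS — 3×2 array, target PE[1][1]:
  0: (0,1).acc=0  regs=<0,0>
  0: (1,0).acc=0  regs=<0,0>
  0: (1,1).acc=0  regs=<0,0>
  1: (0,1).acc=35  regs=<5,35>
  1: (1,0).acc=39  regs=<1,39>
  1: (1,1).acc=0  regs=<0,0>
  2: (0,1).acc=28  regs=<4,28>
  2: (1,0).acc=42  regs=<2,42>
  2: (1,1).acc=39  regs=<1,39>
  3: (0,1).acc=0  regs=<0,0>
  3: (1,0).acc=0  regs=<0,0>
  3: (1,1).acc=36  regs=<2,36>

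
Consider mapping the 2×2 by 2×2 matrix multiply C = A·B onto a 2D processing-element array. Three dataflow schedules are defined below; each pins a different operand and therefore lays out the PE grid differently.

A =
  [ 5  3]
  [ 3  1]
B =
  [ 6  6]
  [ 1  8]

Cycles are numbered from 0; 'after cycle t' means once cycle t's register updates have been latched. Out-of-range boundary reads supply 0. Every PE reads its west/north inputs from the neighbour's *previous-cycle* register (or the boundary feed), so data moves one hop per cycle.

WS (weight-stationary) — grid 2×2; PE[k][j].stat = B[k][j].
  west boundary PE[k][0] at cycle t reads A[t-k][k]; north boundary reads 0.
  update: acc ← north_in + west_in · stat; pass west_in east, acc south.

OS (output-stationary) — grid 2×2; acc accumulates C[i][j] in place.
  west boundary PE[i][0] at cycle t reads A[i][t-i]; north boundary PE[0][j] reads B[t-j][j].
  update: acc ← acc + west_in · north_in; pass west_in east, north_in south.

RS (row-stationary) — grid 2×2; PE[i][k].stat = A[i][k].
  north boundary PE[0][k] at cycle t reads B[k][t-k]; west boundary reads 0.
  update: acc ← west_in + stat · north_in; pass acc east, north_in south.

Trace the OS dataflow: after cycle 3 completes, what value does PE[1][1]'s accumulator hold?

OS on a 2×2 grid — tracing PE[1][1] and its feeders:
  step 0 · PE0,1: acc=0; fwd→0 fwd↓0
  step 0 · PE1,0: acc=0; fwd→0 fwd↓0
  step 0 · PE1,1: acc=0; fwd→0 fwd↓0
  step 1 · PE0,1: acc=30; fwd→5 fwd↓6
  step 1 · PE1,0: acc=18; fwd→3 fwd↓6
  step 1 · PE1,1: acc=0; fwd→0 fwd↓0
  step 2 · PE0,1: acc=54; fwd→3 fwd↓8
  step 2 · PE1,0: acc=19; fwd→1 fwd↓1
  step 2 · PE1,1: acc=18; fwd→3 fwd↓6
  step 3 · PE0,1: acc=54; fwd→0 fwd↓0
  step 3 · PE1,0: acc=19; fwd→0 fwd↓0
  step 3 · PE1,1: acc=26; fwd→1 fwd↓8

PE[1][1].acc = 26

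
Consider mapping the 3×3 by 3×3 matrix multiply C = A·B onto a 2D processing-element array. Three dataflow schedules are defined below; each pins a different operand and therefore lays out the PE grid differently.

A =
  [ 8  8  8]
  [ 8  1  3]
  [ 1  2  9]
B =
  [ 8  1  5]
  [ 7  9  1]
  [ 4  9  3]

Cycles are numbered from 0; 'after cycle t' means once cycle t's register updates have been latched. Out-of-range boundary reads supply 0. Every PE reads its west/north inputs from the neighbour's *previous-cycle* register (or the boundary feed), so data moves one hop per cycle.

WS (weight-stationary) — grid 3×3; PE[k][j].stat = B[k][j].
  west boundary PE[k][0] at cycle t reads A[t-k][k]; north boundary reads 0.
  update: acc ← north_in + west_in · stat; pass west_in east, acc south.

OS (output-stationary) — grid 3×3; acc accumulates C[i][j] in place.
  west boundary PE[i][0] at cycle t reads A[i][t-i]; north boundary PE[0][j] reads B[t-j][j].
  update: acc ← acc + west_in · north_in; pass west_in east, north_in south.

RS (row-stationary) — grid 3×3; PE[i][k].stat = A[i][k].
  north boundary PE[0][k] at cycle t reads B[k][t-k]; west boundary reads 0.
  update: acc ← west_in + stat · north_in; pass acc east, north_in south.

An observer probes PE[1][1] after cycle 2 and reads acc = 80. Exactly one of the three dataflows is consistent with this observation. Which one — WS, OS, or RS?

dataflow = WS

WS [3×3] PE[1][1] across cycles:
  step 0 · PE1,1: acc=0; fwd→0 fwd↓0
  step 1 · PE1,1: acc=0; fwd→0 fwd↓0
  step 2 · PE1,1: acc=80; fwd→8 fwd↓80
OS [3×3] PE[1][1] across cycles:
  step 0 · PE1,1: acc=0; fwd→0 fwd↓0
  step 1 · PE1,1: acc=0; fwd→0 fwd↓0
  step 2 · PE1,1: acc=8; fwd→8 fwd↓1
RS [3×3] PE[1][1] across cycles:
  step 0 · PE1,1: acc=0; fwd→0 fwd↓0
  step 1 · PE1,1: acc=0; fwd→0 fwd↓0
  step 2 · PE1,1: acc=71; fwd→71 fwd↓7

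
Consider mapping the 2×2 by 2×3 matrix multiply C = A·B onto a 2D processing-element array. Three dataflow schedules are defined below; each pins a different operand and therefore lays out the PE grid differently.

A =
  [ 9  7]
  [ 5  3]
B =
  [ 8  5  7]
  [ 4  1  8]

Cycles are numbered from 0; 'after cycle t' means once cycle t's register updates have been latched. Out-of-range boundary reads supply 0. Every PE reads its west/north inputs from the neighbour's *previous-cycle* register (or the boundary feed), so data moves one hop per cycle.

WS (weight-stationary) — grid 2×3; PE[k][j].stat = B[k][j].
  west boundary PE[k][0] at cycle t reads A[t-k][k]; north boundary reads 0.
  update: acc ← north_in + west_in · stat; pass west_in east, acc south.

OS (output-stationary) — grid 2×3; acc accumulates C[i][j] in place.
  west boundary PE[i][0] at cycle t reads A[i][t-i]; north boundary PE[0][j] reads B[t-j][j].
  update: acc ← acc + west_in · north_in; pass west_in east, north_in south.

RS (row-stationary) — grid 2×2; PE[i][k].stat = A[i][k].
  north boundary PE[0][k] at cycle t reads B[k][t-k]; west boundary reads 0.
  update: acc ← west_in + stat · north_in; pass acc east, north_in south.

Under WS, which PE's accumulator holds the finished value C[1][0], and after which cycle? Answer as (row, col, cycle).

(row, col, cycle) = (1, 0, 2)

WS: C[1][0] accumulates in PE[1][0]:
  [0] (1,0) acc=0 (h:0 v:0)
  [1] (1,0) acc=100 (h:7 v:100)
  [2] (1,0) acc=52 (h:3 v:52)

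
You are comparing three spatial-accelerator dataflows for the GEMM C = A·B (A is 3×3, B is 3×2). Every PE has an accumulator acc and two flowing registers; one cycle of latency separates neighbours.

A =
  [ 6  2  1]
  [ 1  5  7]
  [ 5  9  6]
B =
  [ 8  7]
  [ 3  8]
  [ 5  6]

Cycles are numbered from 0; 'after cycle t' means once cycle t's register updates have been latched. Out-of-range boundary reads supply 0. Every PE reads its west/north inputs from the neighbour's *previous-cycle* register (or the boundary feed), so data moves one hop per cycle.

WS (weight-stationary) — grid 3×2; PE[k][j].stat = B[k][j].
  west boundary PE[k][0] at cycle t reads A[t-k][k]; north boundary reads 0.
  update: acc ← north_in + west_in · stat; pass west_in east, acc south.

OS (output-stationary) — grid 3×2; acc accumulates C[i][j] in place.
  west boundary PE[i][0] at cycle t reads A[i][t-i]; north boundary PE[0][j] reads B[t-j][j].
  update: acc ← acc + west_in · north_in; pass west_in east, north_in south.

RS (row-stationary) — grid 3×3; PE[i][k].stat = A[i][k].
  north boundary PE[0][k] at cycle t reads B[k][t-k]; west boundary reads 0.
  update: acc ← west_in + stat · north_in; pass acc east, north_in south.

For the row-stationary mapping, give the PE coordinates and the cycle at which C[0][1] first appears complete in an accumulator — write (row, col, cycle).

(row, col, cycle) = (0, 2, 3)

RS: C[0][1] accumulates in PE[0][2]:
  after 0 — PE[0][2] acc=0, pass-E 0, pass-S 0
  after 1 — PE[0][2] acc=0, pass-E 0, pass-S 0
  after 2 — PE[0][2] acc=59, pass-E 59, pass-S 5
  after 3 — PE[0][2] acc=64, pass-E 64, pass-S 6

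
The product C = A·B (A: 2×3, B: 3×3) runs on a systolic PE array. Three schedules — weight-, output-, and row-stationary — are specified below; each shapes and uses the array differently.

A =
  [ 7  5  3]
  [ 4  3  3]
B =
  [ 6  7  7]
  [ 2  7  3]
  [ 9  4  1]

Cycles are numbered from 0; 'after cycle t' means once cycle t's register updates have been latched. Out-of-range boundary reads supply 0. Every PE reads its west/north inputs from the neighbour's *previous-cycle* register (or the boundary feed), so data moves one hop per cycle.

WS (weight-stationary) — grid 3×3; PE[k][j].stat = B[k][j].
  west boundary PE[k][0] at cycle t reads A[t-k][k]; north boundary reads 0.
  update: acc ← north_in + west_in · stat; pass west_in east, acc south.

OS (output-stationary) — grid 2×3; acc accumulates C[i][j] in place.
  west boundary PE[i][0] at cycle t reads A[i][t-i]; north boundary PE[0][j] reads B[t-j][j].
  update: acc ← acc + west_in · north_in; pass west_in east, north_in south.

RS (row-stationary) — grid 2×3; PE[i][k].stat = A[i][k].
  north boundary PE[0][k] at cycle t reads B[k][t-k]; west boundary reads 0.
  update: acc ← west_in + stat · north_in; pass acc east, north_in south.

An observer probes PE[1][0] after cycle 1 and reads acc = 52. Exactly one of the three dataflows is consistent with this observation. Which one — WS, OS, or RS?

WS [3×3] PE[1][0] across cycles:
  0: (1,0).acc=0  regs=<0,0>
  1: (1,0).acc=52  regs=<5,52>
OS [2×3] PE[1][0] across cycles:
  0: (1,0).acc=0  regs=<0,0>
  1: (1,0).acc=24  regs=<4,6>
RS [2×3] PE[1][0] across cycles:
  0: (1,0).acc=0  regs=<0,0>
  1: (1,0).acc=24  regs=<24,6>

dataflow = WS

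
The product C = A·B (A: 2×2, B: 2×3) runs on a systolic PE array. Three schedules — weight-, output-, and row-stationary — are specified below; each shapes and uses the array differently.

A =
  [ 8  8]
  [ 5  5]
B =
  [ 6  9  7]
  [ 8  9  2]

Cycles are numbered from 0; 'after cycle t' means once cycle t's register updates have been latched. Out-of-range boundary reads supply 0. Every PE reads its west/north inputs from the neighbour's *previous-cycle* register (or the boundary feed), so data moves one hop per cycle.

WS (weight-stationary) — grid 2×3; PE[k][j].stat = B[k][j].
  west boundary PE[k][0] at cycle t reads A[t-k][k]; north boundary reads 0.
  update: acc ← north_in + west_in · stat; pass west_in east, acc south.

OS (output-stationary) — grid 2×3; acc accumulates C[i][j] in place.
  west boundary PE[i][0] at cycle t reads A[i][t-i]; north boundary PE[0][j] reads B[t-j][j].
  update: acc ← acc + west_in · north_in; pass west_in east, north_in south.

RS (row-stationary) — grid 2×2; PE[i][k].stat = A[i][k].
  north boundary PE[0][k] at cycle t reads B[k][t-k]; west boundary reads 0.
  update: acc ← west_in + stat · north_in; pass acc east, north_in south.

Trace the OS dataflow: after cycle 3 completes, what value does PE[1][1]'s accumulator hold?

PE[1][1].acc = 90

Tracing OS — 2×3 array, target PE[1][1]:
  [0] (0,1) acc=0 (h:0 v:0)
  [0] (1,0) acc=0 (h:0 v:0)
  [0] (1,1) acc=0 (h:0 v:0)
  [1] (0,1) acc=72 (h:8 v:9)
  [1] (1,0) acc=30 (h:5 v:6)
  [1] (1,1) acc=0 (h:0 v:0)
  [2] (0,1) acc=144 (h:8 v:9)
  [2] (1,0) acc=70 (h:5 v:8)
  [2] (1,1) acc=45 (h:5 v:9)
  [3] (0,1) acc=144 (h:0 v:0)
  [3] (1,0) acc=70 (h:0 v:0)
  [3] (1,1) acc=90 (h:5 v:9)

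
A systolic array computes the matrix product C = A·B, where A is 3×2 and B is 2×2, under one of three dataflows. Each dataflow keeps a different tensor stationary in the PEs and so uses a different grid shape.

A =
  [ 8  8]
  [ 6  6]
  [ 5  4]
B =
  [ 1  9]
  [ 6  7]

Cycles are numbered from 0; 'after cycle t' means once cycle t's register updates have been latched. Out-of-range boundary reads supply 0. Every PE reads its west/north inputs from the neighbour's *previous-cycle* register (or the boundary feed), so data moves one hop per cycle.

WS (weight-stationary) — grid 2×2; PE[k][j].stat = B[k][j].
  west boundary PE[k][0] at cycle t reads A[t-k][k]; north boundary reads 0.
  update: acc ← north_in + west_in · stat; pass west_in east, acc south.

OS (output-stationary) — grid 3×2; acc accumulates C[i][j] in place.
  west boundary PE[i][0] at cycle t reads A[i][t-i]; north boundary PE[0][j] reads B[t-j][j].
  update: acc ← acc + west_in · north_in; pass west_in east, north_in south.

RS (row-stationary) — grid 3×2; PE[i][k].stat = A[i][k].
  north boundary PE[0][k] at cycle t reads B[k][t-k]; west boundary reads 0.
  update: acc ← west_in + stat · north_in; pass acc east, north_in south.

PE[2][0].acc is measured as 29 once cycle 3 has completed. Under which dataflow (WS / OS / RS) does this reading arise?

dataflow = OS

WS (2×2): PE[2][0] does not exist.
— OS: 3×2; PE[2][0] trace:
  [0] (2,0) acc=0 (h:0 v:0)
  [1] (2,0) acc=0 (h:0 v:0)
  [2] (2,0) acc=5 (h:5 v:1)
  [3] (2,0) acc=29 (h:4 v:6)
— RS: 3×2; PE[2][0] trace:
  [0] (2,0) acc=0 (h:0 v:0)
  [1] (2,0) acc=0 (h:0 v:0)
  [2] (2,0) acc=5 (h:5 v:1)
  [3] (2,0) acc=45 (h:45 v:9)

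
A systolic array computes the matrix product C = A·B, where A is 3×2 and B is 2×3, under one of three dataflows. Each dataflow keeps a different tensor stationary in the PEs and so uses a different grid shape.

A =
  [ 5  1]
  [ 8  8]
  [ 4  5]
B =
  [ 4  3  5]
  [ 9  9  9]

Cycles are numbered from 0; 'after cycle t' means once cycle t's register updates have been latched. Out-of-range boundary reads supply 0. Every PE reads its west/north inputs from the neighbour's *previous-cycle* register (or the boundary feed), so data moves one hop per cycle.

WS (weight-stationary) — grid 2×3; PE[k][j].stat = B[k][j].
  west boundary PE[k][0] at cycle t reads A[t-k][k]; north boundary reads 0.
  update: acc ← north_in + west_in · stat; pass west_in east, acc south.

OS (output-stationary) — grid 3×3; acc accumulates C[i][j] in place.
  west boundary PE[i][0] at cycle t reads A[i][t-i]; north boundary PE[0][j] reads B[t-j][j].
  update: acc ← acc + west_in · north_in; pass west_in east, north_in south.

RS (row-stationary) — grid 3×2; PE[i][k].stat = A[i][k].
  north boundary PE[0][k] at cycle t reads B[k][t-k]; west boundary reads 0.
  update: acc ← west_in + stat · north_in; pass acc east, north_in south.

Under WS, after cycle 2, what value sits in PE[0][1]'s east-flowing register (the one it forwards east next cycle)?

WS (2×3). Following PE[0][1] plus its west/north inputs:
  cycle 0: PE[0][0] → acc 20, east 5, south 20
  cycle 0: PE[0][1] → acc 0, east 0, south 0
  cycle 1: PE[0][0] → acc 32, east 8, south 32
  cycle 1: PE[0][1] → acc 15, east 5, south 15
  cycle 2: PE[0][0] → acc 16, east 4, south 16
  cycle 2: PE[0][1] → acc 24, east 8, south 24

register = 8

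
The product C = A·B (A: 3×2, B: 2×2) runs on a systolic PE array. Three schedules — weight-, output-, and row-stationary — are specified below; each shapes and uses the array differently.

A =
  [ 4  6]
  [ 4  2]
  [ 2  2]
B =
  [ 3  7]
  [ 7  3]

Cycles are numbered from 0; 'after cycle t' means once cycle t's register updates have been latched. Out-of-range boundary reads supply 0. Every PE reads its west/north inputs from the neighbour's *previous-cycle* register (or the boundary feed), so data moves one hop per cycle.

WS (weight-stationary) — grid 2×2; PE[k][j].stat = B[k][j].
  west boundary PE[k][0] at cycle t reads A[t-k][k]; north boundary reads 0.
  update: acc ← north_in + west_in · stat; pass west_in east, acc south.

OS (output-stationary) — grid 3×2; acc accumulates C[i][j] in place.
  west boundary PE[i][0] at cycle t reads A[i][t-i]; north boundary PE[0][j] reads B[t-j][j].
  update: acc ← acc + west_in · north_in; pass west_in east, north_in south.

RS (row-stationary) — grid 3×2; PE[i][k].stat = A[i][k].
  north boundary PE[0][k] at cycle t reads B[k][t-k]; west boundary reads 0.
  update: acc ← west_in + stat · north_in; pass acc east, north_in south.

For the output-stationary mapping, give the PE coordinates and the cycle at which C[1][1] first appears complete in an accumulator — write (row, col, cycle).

(row, col, cycle) = (1, 1, 3)

Under OS, C[1][1] lands at PE[1][1]:
  c0 r1c1: 0 / 0 / 0
  c1 r1c1: 0 / 0 / 0
  c2 r1c1: 28 / 4 / 7
  c3 r1c1: 34 / 2 / 3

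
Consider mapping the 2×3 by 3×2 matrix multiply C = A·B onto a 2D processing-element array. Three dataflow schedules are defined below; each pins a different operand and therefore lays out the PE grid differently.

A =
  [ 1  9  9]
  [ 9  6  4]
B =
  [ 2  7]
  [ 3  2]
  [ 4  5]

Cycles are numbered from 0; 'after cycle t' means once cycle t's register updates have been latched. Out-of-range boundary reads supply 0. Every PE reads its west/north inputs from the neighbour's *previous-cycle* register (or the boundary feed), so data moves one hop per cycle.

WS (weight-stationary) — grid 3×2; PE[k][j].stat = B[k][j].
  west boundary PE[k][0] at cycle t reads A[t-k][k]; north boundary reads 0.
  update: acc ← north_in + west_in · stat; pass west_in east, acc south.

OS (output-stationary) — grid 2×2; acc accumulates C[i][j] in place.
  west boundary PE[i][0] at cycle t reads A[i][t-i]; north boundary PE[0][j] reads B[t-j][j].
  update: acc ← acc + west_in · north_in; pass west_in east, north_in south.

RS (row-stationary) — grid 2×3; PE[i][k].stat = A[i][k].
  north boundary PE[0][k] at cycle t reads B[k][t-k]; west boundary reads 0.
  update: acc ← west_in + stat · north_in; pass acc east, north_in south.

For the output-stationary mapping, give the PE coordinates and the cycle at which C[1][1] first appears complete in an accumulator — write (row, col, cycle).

(row, col, cycle) = (1, 1, 4)

OS — PE[1][1] is where C[1][1] collects:
  [0] (1,1) acc=0 (h:0 v:0)
  [1] (1,1) acc=0 (h:0 v:0)
  [2] (1,1) acc=63 (h:9 v:7)
  [3] (1,1) acc=75 (h:6 v:2)
  [4] (1,1) acc=95 (h:4 v:5)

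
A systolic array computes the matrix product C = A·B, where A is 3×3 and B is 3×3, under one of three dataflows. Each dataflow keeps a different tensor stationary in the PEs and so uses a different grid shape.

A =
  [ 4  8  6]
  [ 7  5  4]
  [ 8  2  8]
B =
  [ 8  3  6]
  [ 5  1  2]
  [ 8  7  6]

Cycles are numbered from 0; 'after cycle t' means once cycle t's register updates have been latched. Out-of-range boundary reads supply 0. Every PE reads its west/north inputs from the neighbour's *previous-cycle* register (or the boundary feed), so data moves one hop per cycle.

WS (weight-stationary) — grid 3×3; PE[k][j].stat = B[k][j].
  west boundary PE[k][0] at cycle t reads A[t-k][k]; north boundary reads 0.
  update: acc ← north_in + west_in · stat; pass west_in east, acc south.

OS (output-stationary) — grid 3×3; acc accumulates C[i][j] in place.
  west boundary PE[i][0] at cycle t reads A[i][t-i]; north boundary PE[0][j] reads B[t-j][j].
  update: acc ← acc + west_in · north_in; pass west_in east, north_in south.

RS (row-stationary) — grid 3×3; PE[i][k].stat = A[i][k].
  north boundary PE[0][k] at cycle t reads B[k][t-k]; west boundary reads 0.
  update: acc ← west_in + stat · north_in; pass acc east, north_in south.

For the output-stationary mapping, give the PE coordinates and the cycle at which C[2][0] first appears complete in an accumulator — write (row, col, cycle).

OS — PE[2][0] is where C[2][0] collects:
  after 0 — PE[2][0] acc=0, pass-E 0, pass-S 0
  after 1 — PE[2][0] acc=0, pass-E 0, pass-S 0
  after 2 — PE[2][0] acc=64, pass-E 8, pass-S 8
  after 3 — PE[2][0] acc=74, pass-E 2, pass-S 5
  after 4 — PE[2][0] acc=138, pass-E 8, pass-S 8

(row, col, cycle) = (2, 0, 4)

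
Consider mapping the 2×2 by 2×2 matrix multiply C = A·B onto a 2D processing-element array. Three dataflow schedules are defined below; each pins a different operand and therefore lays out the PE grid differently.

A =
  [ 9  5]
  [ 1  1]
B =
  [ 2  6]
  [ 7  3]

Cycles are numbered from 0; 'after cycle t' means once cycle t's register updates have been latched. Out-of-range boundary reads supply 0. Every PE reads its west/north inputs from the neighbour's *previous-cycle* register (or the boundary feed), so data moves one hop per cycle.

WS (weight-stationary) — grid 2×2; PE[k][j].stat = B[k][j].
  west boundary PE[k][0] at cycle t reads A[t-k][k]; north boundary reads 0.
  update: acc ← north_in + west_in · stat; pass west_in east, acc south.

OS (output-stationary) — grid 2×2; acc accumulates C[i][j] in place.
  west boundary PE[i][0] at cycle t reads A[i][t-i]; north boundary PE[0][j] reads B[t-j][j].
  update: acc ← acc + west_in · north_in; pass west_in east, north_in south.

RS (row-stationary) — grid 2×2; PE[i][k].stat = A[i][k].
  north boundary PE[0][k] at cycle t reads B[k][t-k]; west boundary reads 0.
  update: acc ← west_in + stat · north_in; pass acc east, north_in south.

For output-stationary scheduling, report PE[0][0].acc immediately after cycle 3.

PE[0][0].acc = 53

OS 2×2: PE[0][0] cycle-by-cycle (with neighbour feeds):
  [0] (0,0) acc=18 (h:9 v:2)
  [1] (0,0) acc=53 (h:5 v:7)
  [2] (0,0) acc=53 (h:0 v:0)
  [3] (0,0) acc=53 (h:0 v:0)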